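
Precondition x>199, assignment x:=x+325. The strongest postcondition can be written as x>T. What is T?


Formula: sp(P, x:=E) = exists old_x. (x = E[old_x/x]) AND P[old_x/x] (old_x is the value of x before the assignment; eliminate old_x by solving x = E[old_x/x] for old_x)
Step 1: Precondition P: x>199, i.e. old_x > 199
Step 2: Assignment gives x = old_x + 325, so old_x = x - 325
Step 3: Substitute into P: x - 325 > 199
Step 4: Simplify: x > 199+325 = 524

524


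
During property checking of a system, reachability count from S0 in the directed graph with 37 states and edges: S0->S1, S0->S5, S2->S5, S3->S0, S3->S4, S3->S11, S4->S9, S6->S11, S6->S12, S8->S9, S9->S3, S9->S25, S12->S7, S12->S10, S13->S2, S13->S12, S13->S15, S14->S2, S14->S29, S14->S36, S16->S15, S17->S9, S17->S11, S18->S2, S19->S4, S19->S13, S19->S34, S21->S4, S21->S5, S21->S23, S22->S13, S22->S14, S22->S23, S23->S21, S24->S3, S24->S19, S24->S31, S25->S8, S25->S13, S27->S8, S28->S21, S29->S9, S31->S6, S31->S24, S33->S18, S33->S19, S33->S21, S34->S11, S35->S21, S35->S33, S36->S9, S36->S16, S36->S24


BFS from S0:
  layer 0: {S0}
  layer 1: {S1, S5}
Reachable set: {S0, S1, S5}
Count = 3

3


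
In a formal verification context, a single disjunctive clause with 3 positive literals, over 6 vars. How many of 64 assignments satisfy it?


Step 1: Total=2^6=64
Step 2: Unsat when all 3 false: 2^3=8
Step 3: Sat=64-8=56

56


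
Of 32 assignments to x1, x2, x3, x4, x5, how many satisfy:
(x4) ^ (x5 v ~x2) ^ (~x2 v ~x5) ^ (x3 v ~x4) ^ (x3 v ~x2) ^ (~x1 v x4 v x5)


CNF with 6 clauses over 5 vars (32 assignments).
An assignment satisfies CNF iff every clause has >=1 true literal.
Check each row (bits = x1,x2,x3,x4,x5; clause T/F shown):
  row 0 [00000]: clauses=FTTTTT -> 0
  row 1 [00001]: clauses=FTTTTT -> 0
  row 2 [00010]: clauses=TTTFTT -> 0
  row 3 [00011]: clauses=TTTFTT -> 0
  row 4 [00100]: clauses=FTTTTT -> 0
  row 5 [00101]: clauses=FTTTTT -> 0
  row 6 [00110]: clauses=TTTTTT -> 1
  row 7 [00111]: clauses=TTTTTT -> 1
  row 8 [01000]: clauses=FFTTFT -> 0
  row 9 [01001]: clauses=FTFTFT -> 0
  row 10 [01010]: clauses=TFTFFT -> 0
  row 11 [01011]: clauses=TTFFFT -> 0
  row 12 [01100]: clauses=FFTTTT -> 0
  row 13 [01101]: clauses=FTFTTT -> 0
  row 14 [01110]: clauses=TFTTTT -> 0
  row 15 [01111]: clauses=TTFTTT -> 0
  row 16 [10000]: clauses=FTTTTF -> 0
  row 17 [10001]: clauses=FTTTTT -> 0
  row 18 [10010]: clauses=TTTFTT -> 0
  row 19 [10011]: clauses=TTTFTT -> 0
  row 20 [10100]: clauses=FTTTTF -> 0
  row 21 [10101]: clauses=FTTTTT -> 0
  row 22 [10110]: clauses=TTTTTT -> 1
  row 23 [10111]: clauses=TTTTTT -> 1
  row 24 [11000]: clauses=FFTTFF -> 0
  row 25 [11001]: clauses=FTFTFT -> 0
  row 26 [11010]: clauses=TFTFFT -> 0
  row 27 [11011]: clauses=TTFFFT -> 0
  row 28 [11100]: clauses=FFTTTF -> 0
  row 29 [11101]: clauses=FTFTTT -> 0
  row 30 [11110]: clauses=TFTTTT -> 0
  row 31 [11111]: clauses=TTFTTT -> 0
Full result column, 8 rows per line (x1,x2 fixed per line; x3,x4,x5 runs 000..111 left to right):
  rows 0-7 [x1,x2=00]: 00000011  (ones: 2)
  rows 8-15 [x1,x2=01]: 00000000  (ones: 0)
  rows 16-23 [x1,x2=10]: 00000011  (ones: 2)
  rows 24-31 [x1,x2=11]: 00000000  (ones: 0)
Satisfying assignments = 2+0+2+0 = 4

4


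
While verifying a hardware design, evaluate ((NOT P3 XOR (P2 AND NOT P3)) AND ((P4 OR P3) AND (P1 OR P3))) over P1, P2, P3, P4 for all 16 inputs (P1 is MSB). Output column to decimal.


Formula: ((NOT P3 XOR (P2 AND NOT P3)) AND ((P4 OR P3) AND (P1 OR P3))) over P1, P2, P3, P4 (16 rows)
Evaluate each row (bits = P1,P2,P3,P4, MSB first):
  row 0 [0000]: ((NOT 0 XOR (0 AND NOT 0)) AND ((0 OR 0) AND (0 OR 0))) -> 0
  row 1 [0001]: ((NOT 0 XOR (0 AND NOT 0)) AND ((1 OR 0) AND (0 OR 0))) -> 0
  row 2 [0010]: ((NOT 1 XOR (0 AND NOT 1)) AND ((0 OR 1) AND (0 OR 1))) -> 0
  row 3 [0011]: ((NOT 1 XOR (0 AND NOT 1)) AND ((1 OR 1) AND (0 OR 1))) -> 0
  row 4 [0100]: ((NOT 0 XOR (1 AND NOT 0)) AND ((0 OR 0) AND (0 OR 0))) -> 0
  row 5 [0101]: ((NOT 0 XOR (1 AND NOT 0)) AND ((1 OR 0) AND (0 OR 0))) -> 0
  row 6 [0110]: ((NOT 1 XOR (1 AND NOT 1)) AND ((0 OR 1) AND (0 OR 1))) -> 0
  row 7 [0111]: ((NOT 1 XOR (1 AND NOT 1)) AND ((1 OR 1) AND (0 OR 1))) -> 0
  row 8 [1000]: ((NOT 0 XOR (0 AND NOT 0)) AND ((0 OR 0) AND (1 OR 0))) -> 0
  row 9 [1001]: ((NOT 0 XOR (0 AND NOT 0)) AND ((1 OR 0) AND (1 OR 0))) -> 1
  row 10 [1010]: ((NOT 1 XOR (0 AND NOT 1)) AND ((0 OR 1) AND (1 OR 1))) -> 0
  row 11 [1011]: ((NOT 1 XOR (0 AND NOT 1)) AND ((1 OR 1) AND (1 OR 1))) -> 0
  row 12 [1100]: ((NOT 0 XOR (1 AND NOT 0)) AND ((0 OR 0) AND (1 OR 0))) -> 0
  row 13 [1101]: ((NOT 0 XOR (1 AND NOT 0)) AND ((1 OR 0) AND (1 OR 0))) -> 0
  row 14 [1110]: ((NOT 1 XOR (1 AND NOT 1)) AND ((0 OR 1) AND (1 OR 1))) -> 0
  row 15 [1111]: ((NOT 1 XOR (1 AND NOT 1)) AND ((1 OR 1) AND (1 OR 1))) -> 0
Full result column, 4 rows per line (P1,P2 fixed per line; P3,P4 runs 00..11 left to right):
  rows 0-3 [P1,P2=00]: 0000  = hex 0
  rows 4-7 [P1,P2=01]: 0000  = hex 0
  rows 8-11 [P1,P2=10]: 0100  = hex 4
  rows 12-15 [P1,P2=11]: 0000  = hex 0
Output column (row 0 .. row 15) = 0000000001000000
Output column grouped in 4s = 0000 0000 0100 0000 = 0x0040
Convert to decimal digit by digit (value = value*16 + digit):
  0 -> 0
  0*16 + 0 = 0
  0*16 + 4 = 4
  4*16 + 0 = 64
Decimal = 64

64


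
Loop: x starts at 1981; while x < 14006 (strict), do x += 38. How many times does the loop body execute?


Step 1: x goes from 1981 toward 14006 by 38; the body runs while x<14006, so iterations = ceil((bound-start)/step)
Step 2: Distance=12025
Step 3: ceil(12025/38)=317

317


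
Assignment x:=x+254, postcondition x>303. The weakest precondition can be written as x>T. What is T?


Formula: wp(x:=E, P) = P[E/x] (substitute E for x in postcondition)
Step 1: Postcondition: x>303
Step 2: Substitute x+254 for x: x+254>303
Step 3: Solve for x: x > 303-254 = 49

49


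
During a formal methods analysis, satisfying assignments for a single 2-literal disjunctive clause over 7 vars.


Step 1: Total=2^7=128
Step 2: Unsat when all 2 false: 2^5=32
Step 3: Sat=128-32=96

96


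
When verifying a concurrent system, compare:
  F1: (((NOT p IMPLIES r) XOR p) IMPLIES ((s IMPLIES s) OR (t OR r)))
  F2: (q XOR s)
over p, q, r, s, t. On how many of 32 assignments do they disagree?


F1 = (((NOT p IMPLIES r) XOR p) IMPLIES ((s IMPLIES s) OR (t OR r)))
F2 = (q XOR s)
Evaluate both on each of 32 rows (bits = p,q,r,s,t):
  row 0 [00000]: F1=1 F2=0 (differ) -> 1
  row 1 [00001]: F1=1 F2=0 (differ) -> 1
  row 2 [00010]: F1=1 F2=1 -> 0
  row 3 [00011]: F1=1 F2=1 -> 0
  row 4 [00100]: F1=1 F2=0 (differ) -> 1
  row 5 [00101]: F1=1 F2=0 (differ) -> 1
  row 6 [00110]: F1=1 F2=1 -> 0
  row 7 [00111]: F1=1 F2=1 -> 0
  row 8 [01000]: F1=1 F2=1 -> 0
  row 9 [01001]: F1=1 F2=1 -> 0
  row 10 [01010]: F1=1 F2=0 (differ) -> 1
  row 11 [01011]: F1=1 F2=0 (differ) -> 1
  row 12 [01100]: F1=1 F2=1 -> 0
  row 13 [01101]: F1=1 F2=1 -> 0
  row 14 [01110]: F1=1 F2=0 (differ) -> 1
  row 15 [01111]: F1=1 F2=0 (differ) -> 1
  row 16 [10000]: F1=1 F2=0 (differ) -> 1
  row 17 [10001]: F1=1 F2=0 (differ) -> 1
  row 18 [10010]: F1=1 F2=1 -> 0
  row 19 [10011]: F1=1 F2=1 -> 0
  row 20 [10100]: F1=1 F2=0 (differ) -> 1
  row 21 [10101]: F1=1 F2=0 (differ) -> 1
  row 22 [10110]: F1=1 F2=1 -> 0
  row 23 [10111]: F1=1 F2=1 -> 0
  row 24 [11000]: F1=1 F2=1 -> 0
  row 25 [11001]: F1=1 F2=1 -> 0
  row 26 [11010]: F1=1 F2=0 (differ) -> 1
  row 27 [11011]: F1=1 F2=0 (differ) -> 1
  row 28 [11100]: F1=1 F2=1 -> 0
  row 29 [11101]: F1=1 F2=1 -> 0
  row 30 [11110]: F1=1 F2=0 (differ) -> 1
  row 31 [11111]: F1=1 F2=0 (differ) -> 1
Full result column, 8 rows per line (p,q fixed per line; r,s,t runs 000..111 left to right):
  rows 0-7 [p,q=00]: 11001100  (ones: 4)
  rows 8-15 [p,q=01]: 00110011  (ones: 4)
  rows 16-23 [p,q=10]: 11001100  (ones: 4)
  rows 24-31 [p,q=11]: 00110011  (ones: 4)
Disagreements = 4+4+4+4 = 16

16


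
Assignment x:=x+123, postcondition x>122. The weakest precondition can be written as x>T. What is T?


Formula: wp(x:=E, P) = P[E/x] (substitute E for x in postcondition)
Step 1: Postcondition: x>122
Step 2: Substitute x+123 for x: x+123>122
Step 3: Solve for x: x > 122-123 = -1

-1


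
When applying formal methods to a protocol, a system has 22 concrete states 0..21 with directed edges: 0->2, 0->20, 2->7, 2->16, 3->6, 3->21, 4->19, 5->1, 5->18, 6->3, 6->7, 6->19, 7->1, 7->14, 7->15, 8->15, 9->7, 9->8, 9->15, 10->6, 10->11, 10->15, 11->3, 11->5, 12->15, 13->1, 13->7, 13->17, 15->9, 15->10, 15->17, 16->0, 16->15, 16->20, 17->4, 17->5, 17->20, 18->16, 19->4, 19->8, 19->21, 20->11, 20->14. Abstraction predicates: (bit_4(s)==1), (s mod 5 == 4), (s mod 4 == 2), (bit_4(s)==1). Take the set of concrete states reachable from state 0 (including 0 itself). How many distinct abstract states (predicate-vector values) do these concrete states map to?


BFS from 0:
Concrete reachable: {0, 1, 2, 3, 4, 5, 6, 7, 8, 9, 10, 11, 14, 15, 16, 17, 18, 19, 20, 21}
Abstract via predicates (bit_4(s)==1), (s mod 5 == 4), (s mod 4 == 2), (bit_4(s)==1):
  (0,0,0,0) <- {0, 1, 3, 5, 7, 8, 11, 15}
  (0,0,1,0) <- {2, 6, 10}
  (0,1,0,0) <- {4, 9}
  (0,1,1,0) <- {14}
  (1,0,0,1) <- {16, 17, 20, 21}
  (1,0,1,1) <- {18}
  (1,1,0,1) <- {19}
Distinct abstract states = 7

7


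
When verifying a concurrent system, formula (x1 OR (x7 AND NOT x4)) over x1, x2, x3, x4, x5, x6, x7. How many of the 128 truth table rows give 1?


Formula: (x1 OR (x7 AND NOT x4)) over 7 vars (128 rows)
Evaluate each row (x1, x2, x3, x4, x5, x6, x7 as bits, MSB first):
  row 0 [0000000]: (0 OR (0 AND NOT 0)) -> 0
  row 1 [0000001]: (0 OR (1 AND NOT 0)) -> 1
  row 2 [0000010]: (0 OR (0 AND NOT 0)) -> 0
  row 3 [0000011]: (0 OR (1 AND NOT 0)) -> 1
  row 4 [0000100]: (0 OR (0 AND NOT 0)) -> 0
  (every remaining row is evaluated the same way; all 128 results are listed next)
Full result column, 8 rows per line (x1,x2,x3,x4 fixed per line; x5,x6,x7 runs 000..111 left to right):
  rows 0-7 [x1,x2,x3,x4=0000]: 01010101  (ones: 4)
  rows 8-15 [x1,x2,x3,x4=0001]: 00000000  (ones: 0)
  rows 16-23 [x1,x2,x3,x4=0010]: 01010101  (ones: 4)
  rows 24-31 [x1,x2,x3,x4=0011]: 00000000  (ones: 0)
  rows 32-39 [x1,x2,x3,x4=0100]: 01010101  (ones: 4)
  rows 40-47 [x1,x2,x3,x4=0101]: 00000000  (ones: 0)
  rows 48-55 [x1,x2,x3,x4=0110]: 01010101  (ones: 4)
  rows 56-63 [x1,x2,x3,x4=0111]: 00000000  (ones: 0)
  rows 64-71 [x1,x2,x3,x4=1000]: 11111111  (ones: 8)
  rows 72-79 [x1,x2,x3,x4=1001]: 11111111  (ones: 8)
  rows 80-87 [x1,x2,x3,x4=1010]: 11111111  (ones: 8)
  rows 88-95 [x1,x2,x3,x4=1011]: 11111111  (ones: 8)
  rows 96-103 [x1,x2,x3,x4=1100]: 11111111  (ones: 8)
  rows 104-111 [x1,x2,x3,x4=1101]: 11111111  (ones: 8)
  rows 112-119 [x1,x2,x3,x4=1110]: 11111111  (ones: 8)
  rows 120-127 [x1,x2,x3,x4=1111]: 11111111  (ones: 8)
Count of 1-rows = 4+0+4+0+4+0+4+0+8+8+8+8+8+8+8+8 = 80

80


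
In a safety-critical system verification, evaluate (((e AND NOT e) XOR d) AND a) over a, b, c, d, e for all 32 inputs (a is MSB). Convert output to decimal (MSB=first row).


Formula: (((e AND NOT e) XOR d) AND a) over a, b, c, d, e (32 rows)
Evaluate each row (bits = a,b,c,d,e, MSB first):
  row 0 [00000]: (((0 AND NOT 0) XOR 0) AND 0) -> 0
  row 1 [00001]: (((1 AND NOT 1) XOR 0) AND 0) -> 0
  row 2 [00010]: (((0 AND NOT 0) XOR 1) AND 0) -> 0
  row 3 [00011]: (((1 AND NOT 1) XOR 1) AND 0) -> 0
  row 4 [00100]: (((0 AND NOT 0) XOR 0) AND 0) -> 0
  row 5 [00101]: (((1 AND NOT 1) XOR 0) AND 0) -> 0
  row 6 [00110]: (((0 AND NOT 0) XOR 1) AND 0) -> 0
  row 7 [00111]: (((1 AND NOT 1) XOR 1) AND 0) -> 0
  row 8 [01000]: (((0 AND NOT 0) XOR 0) AND 0) -> 0
  row 9 [01001]: (((1 AND NOT 1) XOR 0) AND 0) -> 0
  row 10 [01010]: (((0 AND NOT 0) XOR 1) AND 0) -> 0
  row 11 [01011]: (((1 AND NOT 1) XOR 1) AND 0) -> 0
  row 12 [01100]: (((0 AND NOT 0) XOR 0) AND 0) -> 0
  row 13 [01101]: (((1 AND NOT 1) XOR 0) AND 0) -> 0
  row 14 [01110]: (((0 AND NOT 0) XOR 1) AND 0) -> 0
  row 15 [01111]: (((1 AND NOT 1) XOR 1) AND 0) -> 0
  row 16 [10000]: (((0 AND NOT 0) XOR 0) AND 1) -> 0
  row 17 [10001]: (((1 AND NOT 1) XOR 0) AND 1) -> 0
  row 18 [10010]: (((0 AND NOT 0) XOR 1) AND 1) -> 1
  row 19 [10011]: (((1 AND NOT 1) XOR 1) AND 1) -> 1
  row 20 [10100]: (((0 AND NOT 0) XOR 0) AND 1) -> 0
  row 21 [10101]: (((1 AND NOT 1) XOR 0) AND 1) -> 0
  row 22 [10110]: (((0 AND NOT 0) XOR 1) AND 1) -> 1
  row 23 [10111]: (((1 AND NOT 1) XOR 1) AND 1) -> 1
  row 24 [11000]: (((0 AND NOT 0) XOR 0) AND 1) -> 0
  row 25 [11001]: (((1 AND NOT 1) XOR 0) AND 1) -> 0
  row 26 [11010]: (((0 AND NOT 0) XOR 1) AND 1) -> 1
  row 27 [11011]: (((1 AND NOT 1) XOR 1) AND 1) -> 1
  row 28 [11100]: (((0 AND NOT 0) XOR 0) AND 1) -> 0
  row 29 [11101]: (((1 AND NOT 1) XOR 0) AND 1) -> 0
  row 30 [11110]: (((0 AND NOT 0) XOR 1) AND 1) -> 1
  row 31 [11111]: (((1 AND NOT 1) XOR 1) AND 1) -> 1
Full result column, 4 rows per line (a,b,c fixed per line; d,e runs 00..11 left to right):
  rows 0-3 [a,b,c=000]: 0000  = hex 0
  rows 4-7 [a,b,c=001]: 0000  = hex 0
  rows 8-11 [a,b,c=010]: 0000  = hex 0
  rows 12-15 [a,b,c=011]: 0000  = hex 0
  rows 16-19 [a,b,c=100]: 0011  = hex 3
  rows 20-23 [a,b,c=101]: 0011  = hex 3
  rows 24-27 [a,b,c=110]: 0011  = hex 3
  rows 28-31 [a,b,c=111]: 0011  = hex 3
Output column (row 0 .. row 31) = 00000000000000000011001100110011
Output column grouped in 4s = 0000 0000 0000 0000 0011 0011 0011 0011 = 0x00003333
Convert to decimal digit by digit (value = value*16 + digit):
  0 -> 0
  0*16 + 0 = 0
  0*16 + 0 = 0
  0*16 + 0 = 0
  0*16 + 3 = 3
  3*16 + 3 = 51
  51*16 + 3 = 819
  819*16 + 3 = 13107
Decimal = 13107

13107


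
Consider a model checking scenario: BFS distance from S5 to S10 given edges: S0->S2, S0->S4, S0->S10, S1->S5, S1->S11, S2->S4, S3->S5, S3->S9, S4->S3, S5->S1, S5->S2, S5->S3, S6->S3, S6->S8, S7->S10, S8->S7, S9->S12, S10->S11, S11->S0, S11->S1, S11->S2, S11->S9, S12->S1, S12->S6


BFS layer-by-layer from S5:
  dist 0: {S5}
  dist 1: {S1, S2, S3}
  dist 2: {S4, S9, S11}
  dist 3: {S0, S12}
  dist 4: {S6, S10}
  -> S10 reached at distance 4
Shortest path length = 4

4


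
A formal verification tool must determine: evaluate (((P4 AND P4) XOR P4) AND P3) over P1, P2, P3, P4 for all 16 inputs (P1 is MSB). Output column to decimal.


Formula: (((P4 AND P4) XOR P4) AND P3) over P1, P2, P3, P4 (16 rows)
Evaluate each row (bits = P1,P2,P3,P4, MSB first):
  row 0 [0000]: (((0 AND 0) XOR 0) AND 0) -> 0
  row 1 [0001]: (((1 AND 1) XOR 1) AND 0) -> 0
  row 2 [0010]: (((0 AND 0) XOR 0) AND 1) -> 0
  row 3 [0011]: (((1 AND 1) XOR 1) AND 1) -> 0
  row 4 [0100]: (((0 AND 0) XOR 0) AND 0) -> 0
  row 5 [0101]: (((1 AND 1) XOR 1) AND 0) -> 0
  row 6 [0110]: (((0 AND 0) XOR 0) AND 1) -> 0
  row 7 [0111]: (((1 AND 1) XOR 1) AND 1) -> 0
  row 8 [1000]: (((0 AND 0) XOR 0) AND 0) -> 0
  row 9 [1001]: (((1 AND 1) XOR 1) AND 0) -> 0
  row 10 [1010]: (((0 AND 0) XOR 0) AND 1) -> 0
  row 11 [1011]: (((1 AND 1) XOR 1) AND 1) -> 0
  row 12 [1100]: (((0 AND 0) XOR 0) AND 0) -> 0
  row 13 [1101]: (((1 AND 1) XOR 1) AND 0) -> 0
  row 14 [1110]: (((0 AND 0) XOR 0) AND 1) -> 0
  row 15 [1111]: (((1 AND 1) XOR 1) AND 1) -> 0
Full result column, 4 rows per line (P1,P2 fixed per line; P3,P4 runs 00..11 left to right):
  rows 0-3 [P1,P2=00]: 0000  = hex 0
  rows 4-7 [P1,P2=01]: 0000  = hex 0
  rows 8-11 [P1,P2=10]: 0000  = hex 0
  rows 12-15 [P1,P2=11]: 0000  = hex 0
Output column (row 0 .. row 15) = 0000000000000000
Output column grouped in 4s = 0000 0000 0000 0000 = 0x0000
Convert to decimal digit by digit (value = value*16 + digit):
  0 -> 0
  0*16 + 0 = 0
  0*16 + 0 = 0
  0*16 + 0 = 0
Decimal = 0

0


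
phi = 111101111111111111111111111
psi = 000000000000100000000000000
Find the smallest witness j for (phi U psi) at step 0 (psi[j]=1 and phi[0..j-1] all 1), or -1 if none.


(phi U psi) at 0: need smallest j with psi[j]=1 and phi[i]=1 for all i in [0,j).
Scan from step 0:
  step 0: phi=1, psi=0 -> continue
  step 1: phi=1, psi=0 -> continue
  step 2: phi=1, psi=0 -> continue
  step 3: phi=1, psi=0 -> continue
  step 4: phi=0 -> phi-prefix broken from here
  step 12: psi=1 but phi already failed -> not a witness
  end of trace: no witness -> -1
Witness step = -1

-1


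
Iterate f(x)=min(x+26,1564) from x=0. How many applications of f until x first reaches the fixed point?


Step 1: x=0, cap=1564, increment=26
Step 2: x grows by 26 each step until capped at 1564; fixed point is x=1564
Step 3: iterations = ceil(1564/26) = 61

61


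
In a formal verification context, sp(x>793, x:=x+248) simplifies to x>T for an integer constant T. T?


Formula: sp(P, x:=E) = exists old_x. (x = E[old_x/x]) AND P[old_x/x] (old_x is the value of x before the assignment; eliminate old_x by solving x = E[old_x/x] for old_x)
Step 1: Precondition P: x>793, i.e. old_x > 793
Step 2: Assignment gives x = old_x + 248, so old_x = x - 248
Step 3: Substitute into P: x - 248 > 793
Step 4: Simplify: x > 793+248 = 1041

1041


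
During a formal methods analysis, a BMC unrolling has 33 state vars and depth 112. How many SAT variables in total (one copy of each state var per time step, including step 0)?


BMC unrolls to depth k, creating one copy of each state var for steps 0..k.
Step count = 112 + 1 = 113 (steps 0 through 112)
Vars per step = 33
Total = 33 * 113 = 3729

3729


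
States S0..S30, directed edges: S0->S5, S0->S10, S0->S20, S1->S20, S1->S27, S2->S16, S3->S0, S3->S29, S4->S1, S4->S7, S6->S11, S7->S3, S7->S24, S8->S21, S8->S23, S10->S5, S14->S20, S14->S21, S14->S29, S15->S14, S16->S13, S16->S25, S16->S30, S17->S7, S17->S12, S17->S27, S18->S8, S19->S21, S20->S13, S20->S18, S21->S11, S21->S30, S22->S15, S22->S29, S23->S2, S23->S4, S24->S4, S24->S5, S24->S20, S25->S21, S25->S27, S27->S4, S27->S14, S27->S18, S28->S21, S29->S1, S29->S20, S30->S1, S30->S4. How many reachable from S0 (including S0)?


BFS from S0:
  layer 0: {S0}
  layer 1: {S5, S10, S20}
  layer 2: {S13, S18}
  layer 3: {S8}
  layer 4: {S21, S23}
  layer 5: {S2, S4, S11, S30}
  layer 6: {S1, S7, S16}
  layer 7: {S3, S24, S25, S27}
  layer 8: {S14, S29}
Reachable set: {S0, S1, S2, S3, S4, S5, S7, S8, S10, S11, S13, S14, S16, S18, S20, S21, S23, S24, S25, S27, S29, S30}
Count = 22

22


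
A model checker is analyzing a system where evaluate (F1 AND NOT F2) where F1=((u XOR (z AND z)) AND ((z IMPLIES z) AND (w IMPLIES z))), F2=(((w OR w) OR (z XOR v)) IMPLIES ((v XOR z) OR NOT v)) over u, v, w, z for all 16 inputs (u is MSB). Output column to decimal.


F1 = ((u XOR (z AND z)) AND ((z IMPLIES z) AND (w IMPLIES z)))
F2 = (((w OR w) OR (z XOR v)) IMPLIES ((v XOR z) OR NOT v))
Counterexample to F1=>F2 is where F1=1 and F2=0.
Evaluate each row (bits = u,v,w,z, MSB first):
  row 0 [0000]: F1=0 F2=1 -> F1&~F2 -> 0
  row 1 [0001]: F1=1 F2=1 -> F1&~F2 -> 0
  row 2 [0010]: F1=0 F2=1 -> F1&~F2 -> 0
  row 3 [0011]: F1=1 F2=1 -> F1&~F2 -> 0
  row 4 [0100]: F1=0 F2=1 -> F1&~F2 -> 0
  row 5 [0101]: F1=1 F2=1 -> F1&~F2 -> 0
  row 6 [0110]: F1=0 F2=1 -> F1&~F2 -> 0
  row 7 [0111]: F1=1 F2=0 -> F1&~F2 -> 1
  row 8 [1000]: F1=1 F2=1 -> F1&~F2 -> 0
  row 9 [1001]: F1=0 F2=1 -> F1&~F2 -> 0
  row 10 [1010]: F1=0 F2=1 -> F1&~F2 -> 0
  row 11 [1011]: F1=0 F2=1 -> F1&~F2 -> 0
  row 12 [1100]: F1=1 F2=1 -> F1&~F2 -> 0
  row 13 [1101]: F1=0 F2=1 -> F1&~F2 -> 0
  row 14 [1110]: F1=0 F2=1 -> F1&~F2 -> 0
  row 15 [1111]: F1=0 F2=0 -> F1&~F2 -> 0
Full result column, 4 rows per line (u,v fixed per line; w,z runs 00..11 left to right):
  rows 0-3 [u,v=00]: 0000  = hex 0
  rows 4-7 [u,v=01]: 0001  = hex 1
  rows 8-11 [u,v=10]: 0000  = hex 0
  rows 12-15 [u,v=11]: 0000  = hex 0
Counterexample vector (row 0 .. row 15) = 0000000100000000
Output column grouped in 4s = 0000 0001 0000 0000 = 0x0100
Convert to decimal digit by digit (value = value*16 + digit):
  0 -> 0
  0*16 + 1 = 1
  1*16 + 0 = 16
  16*16 + 0 = 256
Decimal = 256

256


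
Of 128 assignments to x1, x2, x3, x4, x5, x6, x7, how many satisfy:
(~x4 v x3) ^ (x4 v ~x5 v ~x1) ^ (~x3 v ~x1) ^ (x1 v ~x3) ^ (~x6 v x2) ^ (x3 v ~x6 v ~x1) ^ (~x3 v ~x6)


CNF with 7 clauses over 7 vars (128 assignments).
An assignment satisfies CNF iff every clause has >=1 true literal.
Check each row (bits = x1,x2,x3,x4,x5,x6,x7; clause T/F shown):
  row 0 [0000000]: clauses=TTTTTTT -> 1
  row 1 [0000001]: clauses=TTTTTTT -> 1
  row 2 [0000010]: clauses=TTTTFTT -> 0
  row 3 [0000011]: clauses=TTTTFTT -> 0
  row 4 [0000100]: clauses=TTTTTTT -> 1
  (every remaining row is evaluated the same way; all 128 results are listed next)
Full result column, 8 rows per line (x1,x2,x3,x4 fixed per line; x5,x6,x7 runs 000..111 left to right):
  rows 0-7 [x1,x2,x3,x4=0000]: 11001100  (ones: 4)
  rows 8-15 [x1,x2,x3,x4=0001]: 00000000  (ones: 0)
  rows 16-23 [x1,x2,x3,x4=0010]: 00000000  (ones: 0)
  rows 24-31 [x1,x2,x3,x4=0011]: 00000000  (ones: 0)
  rows 32-39 [x1,x2,x3,x4=0100]: 11111111  (ones: 8)
  rows 40-47 [x1,x2,x3,x4=0101]: 00000000  (ones: 0)
  rows 48-55 [x1,x2,x3,x4=0110]: 00000000  (ones: 0)
  rows 56-63 [x1,x2,x3,x4=0111]: 00000000  (ones: 0)
  rows 64-71 [x1,x2,x3,x4=1000]: 11000000  (ones: 2)
  rows 72-79 [x1,x2,x3,x4=1001]: 00000000  (ones: 0)
  rows 80-87 [x1,x2,x3,x4=1010]: 00000000  (ones: 0)
  rows 88-95 [x1,x2,x3,x4=1011]: 00000000  (ones: 0)
  rows 96-103 [x1,x2,x3,x4=1100]: 11000000  (ones: 2)
  rows 104-111 [x1,x2,x3,x4=1101]: 00000000  (ones: 0)
  rows 112-119 [x1,x2,x3,x4=1110]: 00000000  (ones: 0)
  rows 120-127 [x1,x2,x3,x4=1111]: 00000000  (ones: 0)
Satisfying assignments = 4+0+0+0+8+0+0+0+2+0+0+0+2+0+0+0 = 16

16


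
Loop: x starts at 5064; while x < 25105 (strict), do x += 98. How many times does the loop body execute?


Step 1: x goes from 5064 toward 25105 by 98; the body runs while x<25105, so iterations = ceil((bound-start)/step)
Step 2: Distance=20041
Step 3: ceil(20041/98)=205

205


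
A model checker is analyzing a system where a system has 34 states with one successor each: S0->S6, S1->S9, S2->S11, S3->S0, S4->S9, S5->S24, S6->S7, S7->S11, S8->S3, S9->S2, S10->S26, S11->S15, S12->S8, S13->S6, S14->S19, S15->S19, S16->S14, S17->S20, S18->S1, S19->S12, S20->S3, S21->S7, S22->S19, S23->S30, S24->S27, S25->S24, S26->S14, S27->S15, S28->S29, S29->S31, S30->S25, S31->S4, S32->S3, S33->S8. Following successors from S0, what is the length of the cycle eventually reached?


Trace from S0 until a state repeats:
  S0 -> S6 -> S7 -> S11 -> S15 -> S19 -> S12 -> S8 -> S3 -> S0
S0 first seen at step 0, revisited at step 9.
Cycle length = 9 - 0 = 9

9


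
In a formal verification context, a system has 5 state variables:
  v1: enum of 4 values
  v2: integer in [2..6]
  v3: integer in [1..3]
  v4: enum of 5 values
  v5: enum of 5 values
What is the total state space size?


State space = product of domain sizes of all variables.
Domain sizes:
  v1 (enum of 4 values): 4
  v2 (integer in [2..6]): 5
  v3 (integer in [1..3]): 3
  v4 (enum of 5 values): 5
  v5 (enum of 5 values): 5
Product = 4 * 5 * 3 * 5 * 5 = 1500

1500


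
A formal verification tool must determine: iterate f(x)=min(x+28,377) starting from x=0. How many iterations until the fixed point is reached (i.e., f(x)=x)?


Step 1: x=0, cap=377, increment=28
Step 2: x grows by 28 each step until capped at 377; fixed point is x=377
Step 3: iterations = ceil(377/28) = 14

14


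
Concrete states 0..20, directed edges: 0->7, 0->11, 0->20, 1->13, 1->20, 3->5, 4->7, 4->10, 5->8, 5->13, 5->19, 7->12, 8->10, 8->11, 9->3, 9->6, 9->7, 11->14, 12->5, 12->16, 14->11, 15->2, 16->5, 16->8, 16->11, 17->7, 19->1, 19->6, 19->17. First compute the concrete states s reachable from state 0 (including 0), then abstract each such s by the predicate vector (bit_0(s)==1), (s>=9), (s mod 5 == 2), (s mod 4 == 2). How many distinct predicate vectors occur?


BFS from 0:
Concrete reachable: {0, 1, 5, 6, 7, 8, 10, 11, 12, 13, 14, 16, 17, 19, 20}
Abstract via predicates (bit_0(s)==1), (s>=9), (s mod 5 == 2), (s mod 4 == 2):
  (0,0,0,0) <- {0, 8}
  (0,0,0,1) <- {6}
  (0,1,0,0) <- {16, 20}
  (0,1,0,1) <- {10, 14}
  (0,1,1,0) <- {12}
  (1,0,0,0) <- {1, 5}
  (1,0,1,0) <- {7}
  (1,1,0,0) <- {11, 13, 19}
  (1,1,1,0) <- {17}
Distinct abstract states = 9

9


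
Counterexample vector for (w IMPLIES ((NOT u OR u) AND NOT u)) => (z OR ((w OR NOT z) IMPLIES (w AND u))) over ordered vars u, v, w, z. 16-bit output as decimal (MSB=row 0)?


F1 = (w IMPLIES ((NOT u OR u) AND NOT u))
F2 = (z OR ((w OR NOT z) IMPLIES (w AND u)))
Counterexample to F1=>F2 is where F1=1 and F2=0.
Evaluate each row (bits = u,v,w,z, MSB first):
  row 0 [0000]: F1=1 F2=0 -> F1&~F2 -> 1
  row 1 [0001]: F1=1 F2=1 -> F1&~F2 -> 0
  row 2 [0010]: F1=1 F2=0 -> F1&~F2 -> 1
  row 3 [0011]: F1=1 F2=1 -> F1&~F2 -> 0
  row 4 [0100]: F1=1 F2=0 -> F1&~F2 -> 1
  row 5 [0101]: F1=1 F2=1 -> F1&~F2 -> 0
  row 6 [0110]: F1=1 F2=0 -> F1&~F2 -> 1
  row 7 [0111]: F1=1 F2=1 -> F1&~F2 -> 0
  row 8 [1000]: F1=1 F2=0 -> F1&~F2 -> 1
  row 9 [1001]: F1=1 F2=1 -> F1&~F2 -> 0
  row 10 [1010]: F1=0 F2=1 -> F1&~F2 -> 0
  row 11 [1011]: F1=0 F2=1 -> F1&~F2 -> 0
  row 12 [1100]: F1=1 F2=0 -> F1&~F2 -> 1
  row 13 [1101]: F1=1 F2=1 -> F1&~F2 -> 0
  row 14 [1110]: F1=0 F2=1 -> F1&~F2 -> 0
  row 15 [1111]: F1=0 F2=1 -> F1&~F2 -> 0
Full result column, 4 rows per line (u,v fixed per line; w,z runs 00..11 left to right):
  rows 0-3 [u,v=00]: 1010  = hex A
  rows 4-7 [u,v=01]: 1010  = hex A
  rows 8-11 [u,v=10]: 1000  = hex 8
  rows 12-15 [u,v=11]: 1000  = hex 8
Counterexample vector (row 0 .. row 15) = 1010101010001000
Output column grouped in 4s = 1010 1010 1000 1000 = 0xAA88
Convert to decimal digit by digit (value = value*16 + digit):
  A -> 10
  10*16 + 10 (A) = 170
  170*16 + 8 = 2728
  2728*16 + 8 = 43656
Decimal = 43656

43656


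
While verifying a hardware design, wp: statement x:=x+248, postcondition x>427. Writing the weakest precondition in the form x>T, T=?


Formula: wp(x:=E, P) = P[E/x] (substitute E for x in postcondition)
Step 1: Postcondition: x>427
Step 2: Substitute x+248 for x: x+248>427
Step 3: Solve for x: x > 427-248 = 179

179


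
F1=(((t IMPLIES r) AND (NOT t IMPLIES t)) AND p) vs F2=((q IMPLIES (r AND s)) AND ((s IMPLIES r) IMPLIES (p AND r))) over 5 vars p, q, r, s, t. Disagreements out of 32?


F1 = (((t IMPLIES r) AND (NOT t IMPLIES t)) AND p)
F2 = ((q IMPLIES (r AND s)) AND ((s IMPLIES r) IMPLIES (p AND r)))
Evaluate both on each of 32 rows (bits = p,q,r,s,t):
  row 0 [00000]: F1=0 F2=0 -> 0
  row 1 [00001]: F1=0 F2=0 -> 0
  row 2 [00010]: F1=0 F2=1 (differ) -> 1
  row 3 [00011]: F1=0 F2=1 (differ) -> 1
  row 4 [00100]: F1=0 F2=0 -> 0
  row 5 [00101]: F1=0 F2=0 -> 0
  row 6 [00110]: F1=0 F2=0 -> 0
  row 7 [00111]: F1=0 F2=0 -> 0
  row 8 [01000]: F1=0 F2=0 -> 0
  row 9 [01001]: F1=0 F2=0 -> 0
  row 10 [01010]: F1=0 F2=0 -> 0
  row 11 [01011]: F1=0 F2=0 -> 0
  row 12 [01100]: F1=0 F2=0 -> 0
  row 13 [01101]: F1=0 F2=0 -> 0
  row 14 [01110]: F1=0 F2=0 -> 0
  row 15 [01111]: F1=0 F2=0 -> 0
  row 16 [10000]: F1=0 F2=0 -> 0
  row 17 [10001]: F1=0 F2=0 -> 0
  row 18 [10010]: F1=0 F2=1 (differ) -> 1
  row 19 [10011]: F1=0 F2=1 (differ) -> 1
  row 20 [10100]: F1=0 F2=1 (differ) -> 1
  row 21 [10101]: F1=1 F2=1 -> 0
  row 22 [10110]: F1=0 F2=1 (differ) -> 1
  row 23 [10111]: F1=1 F2=1 -> 0
  row 24 [11000]: F1=0 F2=0 -> 0
  row 25 [11001]: F1=0 F2=0 -> 0
  row 26 [11010]: F1=0 F2=0 -> 0
  row 27 [11011]: F1=0 F2=0 -> 0
  row 28 [11100]: F1=0 F2=0 -> 0
  row 29 [11101]: F1=1 F2=0 (differ) -> 1
  row 30 [11110]: F1=0 F2=1 (differ) -> 1
  row 31 [11111]: F1=1 F2=1 -> 0
Full result column, 8 rows per line (p,q fixed per line; r,s,t runs 000..111 left to right):
  rows 0-7 [p,q=00]: 00110000  (ones: 2)
  rows 8-15 [p,q=01]: 00000000  (ones: 0)
  rows 16-23 [p,q=10]: 00111010  (ones: 4)
  rows 24-31 [p,q=11]: 00000110  (ones: 2)
Disagreements = 2+0+4+2 = 8

8


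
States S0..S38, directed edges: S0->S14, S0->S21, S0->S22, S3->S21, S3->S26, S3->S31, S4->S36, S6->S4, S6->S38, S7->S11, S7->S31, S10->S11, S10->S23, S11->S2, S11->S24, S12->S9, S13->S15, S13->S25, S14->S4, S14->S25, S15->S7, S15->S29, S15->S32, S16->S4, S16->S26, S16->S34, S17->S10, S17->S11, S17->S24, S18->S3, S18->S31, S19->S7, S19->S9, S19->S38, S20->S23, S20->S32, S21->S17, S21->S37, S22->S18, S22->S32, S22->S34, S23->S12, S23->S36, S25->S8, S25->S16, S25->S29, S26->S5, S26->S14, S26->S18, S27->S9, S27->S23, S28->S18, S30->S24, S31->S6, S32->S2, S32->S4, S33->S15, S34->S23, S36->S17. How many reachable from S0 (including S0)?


BFS from S0:
  layer 0: {S0}
  layer 1: {S14, S21, S22}
  layer 2: {S4, S17, S18, S25, S32, S34, S37}
  layer 3: {S2, S3, S8, S10, S11, S16, S23, S24, S29, S31, S36}
  layer 4: {S6, S12, S26}
  layer 5: {S5, S9, S38}
Reachable set: {S0, S2, S3, S4, S5, S6, S8, S9, S10, S11, S12, S14, S16, S17, S18, S21, S22, S23, S24, S25, S26, S29, S31, S32, S34, S36, S37, S38}
Count = 28

28


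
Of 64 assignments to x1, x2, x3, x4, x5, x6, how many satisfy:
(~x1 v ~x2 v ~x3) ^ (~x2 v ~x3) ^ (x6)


CNF with 3 clauses over 6 vars (64 assignments).
An assignment satisfies CNF iff every clause has >=1 true literal.
Check each row (bits = x1,x2,x3,x4,x5,x6; clause T/F shown):
  row 0 [000000]: clauses=TTF -> 0
  row 1 [000001]: clauses=TTT -> 1
  row 2 [000010]: clauses=TTF -> 0
  row 3 [000011]: clauses=TTT -> 1
  row 4 [000100]: clauses=TTF -> 0
  (every remaining row is evaluated the same way; all 64 results are listed next)
Full result column, 8 rows per line (x1,x2,x3 fixed per line; x4,x5,x6 runs 000..111 left to right):
  rows 0-7 [x1,x2,x3=000]: 01010101  (ones: 4)
  rows 8-15 [x1,x2,x3=001]: 01010101  (ones: 4)
  rows 16-23 [x1,x2,x3=010]: 01010101  (ones: 4)
  rows 24-31 [x1,x2,x3=011]: 00000000  (ones: 0)
  rows 32-39 [x1,x2,x3=100]: 01010101  (ones: 4)
  rows 40-47 [x1,x2,x3=101]: 01010101  (ones: 4)
  rows 48-55 [x1,x2,x3=110]: 01010101  (ones: 4)
  rows 56-63 [x1,x2,x3=111]: 00000000  (ones: 0)
Satisfying assignments = 4+4+4+0+4+4+4+0 = 24

24


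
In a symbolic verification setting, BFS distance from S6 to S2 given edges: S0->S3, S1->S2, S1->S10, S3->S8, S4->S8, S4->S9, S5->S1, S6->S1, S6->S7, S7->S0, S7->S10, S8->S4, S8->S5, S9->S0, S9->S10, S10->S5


BFS layer-by-layer from S6:
  dist 0: {S6}
  dist 1: {S1, S7}
  dist 2: {S0, S2, S10}
  -> S2 reached at distance 2
Shortest path length = 2

2


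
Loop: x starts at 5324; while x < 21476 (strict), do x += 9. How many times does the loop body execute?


Step 1: x goes from 5324 toward 21476 by 9; the body runs while x<21476, so iterations = ceil((bound-start)/step)
Step 2: Distance=16152
Step 3: ceil(16152/9)=1795

1795


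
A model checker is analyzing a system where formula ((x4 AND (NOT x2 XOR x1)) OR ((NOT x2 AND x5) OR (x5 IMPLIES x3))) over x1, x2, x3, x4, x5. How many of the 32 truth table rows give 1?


Formula: ((x4 AND (NOT x2 XOR x1)) OR ((NOT x2 AND x5) OR (x5 IMPLIES x3))) over 5 vars (32 rows)
Evaluate each row (x1, x2, x3, x4, x5 as bits, MSB first):
  row 0 [00000]: ((0 AND (NOT 0 XOR 0)) OR ((NOT 0 AND 0) OR (0 IMPLIES 0))) -> 1
  row 1 [00001]: ((0 AND (NOT 0 XOR 0)) OR ((NOT 0 AND 1) OR (1 IMPLIES 0))) -> 1
  row 2 [00010]: ((1 AND (NOT 0 XOR 0)) OR ((NOT 0 AND 0) OR (0 IMPLIES 0))) -> 1
  row 3 [00011]: ((1 AND (NOT 0 XOR 0)) OR ((NOT 0 AND 1) OR (1 IMPLIES 0))) -> 1
  row 4 [00100]: ((0 AND (NOT 0 XOR 0)) OR ((NOT 0 AND 0) OR (0 IMPLIES 1))) -> 1
  row 5 [00101]: ((0 AND (NOT 0 XOR 0)) OR ((NOT 0 AND 1) OR (1 IMPLIES 1))) -> 1
  row 6 [00110]: ((1 AND (NOT 0 XOR 0)) OR ((NOT 0 AND 0) OR (0 IMPLIES 1))) -> 1
  row 7 [00111]: ((1 AND (NOT 0 XOR 0)) OR ((NOT 0 AND 1) OR (1 IMPLIES 1))) -> 1
  row 8 [01000]: ((0 AND (NOT 1 XOR 0)) OR ((NOT 1 AND 0) OR (0 IMPLIES 0))) -> 1
  row 9 [01001]: ((0 AND (NOT 1 XOR 0)) OR ((NOT 1 AND 1) OR (1 IMPLIES 0))) -> 0
  row 10 [01010]: ((1 AND (NOT 1 XOR 0)) OR ((NOT 1 AND 0) OR (0 IMPLIES 0))) -> 1
  row 11 [01011]: ((1 AND (NOT 1 XOR 0)) OR ((NOT 1 AND 1) OR (1 IMPLIES 0))) -> 0
  row 12 [01100]: ((0 AND (NOT 1 XOR 0)) OR ((NOT 1 AND 0) OR (0 IMPLIES 1))) -> 1
  row 13 [01101]: ((0 AND (NOT 1 XOR 0)) OR ((NOT 1 AND 1) OR (1 IMPLIES 1))) -> 1
  row 14 [01110]: ((1 AND (NOT 1 XOR 0)) OR ((NOT 1 AND 0) OR (0 IMPLIES 1))) -> 1
  row 15 [01111]: ((1 AND (NOT 1 XOR 0)) OR ((NOT 1 AND 1) OR (1 IMPLIES 1))) -> 1
  row 16 [10000]: ((0 AND (NOT 0 XOR 1)) OR ((NOT 0 AND 0) OR (0 IMPLIES 0))) -> 1
  row 17 [10001]: ((0 AND (NOT 0 XOR 1)) OR ((NOT 0 AND 1) OR (1 IMPLIES 0))) -> 1
  row 18 [10010]: ((1 AND (NOT 0 XOR 1)) OR ((NOT 0 AND 0) OR (0 IMPLIES 0))) -> 1
  row 19 [10011]: ((1 AND (NOT 0 XOR 1)) OR ((NOT 0 AND 1) OR (1 IMPLIES 0))) -> 1
  row 20 [10100]: ((0 AND (NOT 0 XOR 1)) OR ((NOT 0 AND 0) OR (0 IMPLIES 1))) -> 1
  row 21 [10101]: ((0 AND (NOT 0 XOR 1)) OR ((NOT 0 AND 1) OR (1 IMPLIES 1))) -> 1
  row 22 [10110]: ((1 AND (NOT 0 XOR 1)) OR ((NOT 0 AND 0) OR (0 IMPLIES 1))) -> 1
  row 23 [10111]: ((1 AND (NOT 0 XOR 1)) OR ((NOT 0 AND 1) OR (1 IMPLIES 1))) -> 1
  row 24 [11000]: ((0 AND (NOT 1 XOR 1)) OR ((NOT 1 AND 0) OR (0 IMPLIES 0))) -> 1
  row 25 [11001]: ((0 AND (NOT 1 XOR 1)) OR ((NOT 1 AND 1) OR (1 IMPLIES 0))) -> 0
  row 26 [11010]: ((1 AND (NOT 1 XOR 1)) OR ((NOT 1 AND 0) OR (0 IMPLIES 0))) -> 1
  row 27 [11011]: ((1 AND (NOT 1 XOR 1)) OR ((NOT 1 AND 1) OR (1 IMPLIES 0))) -> 1
  row 28 [11100]: ((0 AND (NOT 1 XOR 1)) OR ((NOT 1 AND 0) OR (0 IMPLIES 1))) -> 1
  row 29 [11101]: ((0 AND (NOT 1 XOR 1)) OR ((NOT 1 AND 1) OR (1 IMPLIES 1))) -> 1
  row 30 [11110]: ((1 AND (NOT 1 XOR 1)) OR ((NOT 1 AND 0) OR (0 IMPLIES 1))) -> 1
  row 31 [11111]: ((1 AND (NOT 1 XOR 1)) OR ((NOT 1 AND 1) OR (1 IMPLIES 1))) -> 1
Full result column, 8 rows per line (x1,x2 fixed per line; x3,x4,x5 runs 000..111 left to right):
  rows 0-7 [x1,x2=00]: 11111111  (ones: 8)
  rows 8-15 [x1,x2=01]: 10101111  (ones: 6)
  rows 16-23 [x1,x2=10]: 11111111  (ones: 8)
  rows 24-31 [x1,x2=11]: 10111111  (ones: 7)
Count of 1-rows = 8+6+8+7 = 29

29


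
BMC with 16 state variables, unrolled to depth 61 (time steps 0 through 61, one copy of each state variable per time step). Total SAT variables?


BMC unrolls to depth k, creating one copy of each state var for steps 0..k.
Step count = 61 + 1 = 62 (steps 0 through 61)
Vars per step = 16
Total = 16 * 62 = 992

992


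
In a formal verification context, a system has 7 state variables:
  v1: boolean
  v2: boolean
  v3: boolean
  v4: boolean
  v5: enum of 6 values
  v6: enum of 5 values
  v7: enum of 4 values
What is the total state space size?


State space = product of domain sizes of all variables.
Domain sizes:
  v1 (boolean): 2
  v2 (boolean): 2
  v3 (boolean): 2
  v4 (boolean): 2
  v5 (enum of 6 values): 6
  v6 (enum of 5 values): 5
  v7 (enum of 4 values): 4
Product = 2 * 2 * 2 * 2 * 6 * 5 * 4 = 1920

1920


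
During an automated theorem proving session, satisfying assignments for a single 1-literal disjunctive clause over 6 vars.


Step 1: Total=2^6=64
Step 2: Unsat when all 1 false: 2^5=32
Step 3: Sat=64-32=32

32


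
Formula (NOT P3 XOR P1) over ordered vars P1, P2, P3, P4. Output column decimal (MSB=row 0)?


Formula: (NOT P3 XOR P1) over P1, P2, P3, P4 (16 rows)
Evaluate each row (bits = P1,P2,P3,P4, MSB first):
  row 0 [0000]: (NOT 0 XOR 0) -> 1
  row 1 [0001]: (NOT 0 XOR 0) -> 1
  row 2 [0010]: (NOT 1 XOR 0) -> 0
  row 3 [0011]: (NOT 1 XOR 0) -> 0
  row 4 [0100]: (NOT 0 XOR 0) -> 1
  row 5 [0101]: (NOT 0 XOR 0) -> 1
  row 6 [0110]: (NOT 1 XOR 0) -> 0
  row 7 [0111]: (NOT 1 XOR 0) -> 0
  row 8 [1000]: (NOT 0 XOR 1) -> 0
  row 9 [1001]: (NOT 0 XOR 1) -> 0
  row 10 [1010]: (NOT 1 XOR 1) -> 1
  row 11 [1011]: (NOT 1 XOR 1) -> 1
  row 12 [1100]: (NOT 0 XOR 1) -> 0
  row 13 [1101]: (NOT 0 XOR 1) -> 0
  row 14 [1110]: (NOT 1 XOR 1) -> 1
  row 15 [1111]: (NOT 1 XOR 1) -> 1
Full result column, 4 rows per line (P1,P2 fixed per line; P3,P4 runs 00..11 left to right):
  rows 0-3 [P1,P2=00]: 1100  = hex C
  rows 4-7 [P1,P2=01]: 1100  = hex C
  rows 8-11 [P1,P2=10]: 0011  = hex 3
  rows 12-15 [P1,P2=11]: 0011  = hex 3
Output column (row 0 .. row 15) = 1100110000110011
Output column grouped in 4s = 1100 1100 0011 0011 = 0xCC33
Convert to decimal digit by digit (value = value*16 + digit):
  C -> 12
  12*16 + 12 (C) = 204
  204*16 + 3 = 3267
  3267*16 + 3 = 52275
Decimal = 52275

52275


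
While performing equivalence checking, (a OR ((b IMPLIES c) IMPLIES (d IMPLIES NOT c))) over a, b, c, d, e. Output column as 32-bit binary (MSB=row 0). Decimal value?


Formula: (a OR ((b IMPLIES c) IMPLIES (d IMPLIES NOT c))) over a, b, c, d, e (32 rows)
Evaluate each row (bits = a,b,c,d,e, MSB first):
  row 0 [00000]: (0 OR ((0 IMPLIES 0) IMPLIES (0 IMPLIES NOT 0))) -> 1
  row 1 [00001]: (0 OR ((0 IMPLIES 0) IMPLIES (0 IMPLIES NOT 0))) -> 1
  row 2 [00010]: (0 OR ((0 IMPLIES 0) IMPLIES (1 IMPLIES NOT 0))) -> 1
  row 3 [00011]: (0 OR ((0 IMPLIES 0) IMPLIES (1 IMPLIES NOT 0))) -> 1
  row 4 [00100]: (0 OR ((0 IMPLIES 1) IMPLIES (0 IMPLIES NOT 1))) -> 1
  row 5 [00101]: (0 OR ((0 IMPLIES 1) IMPLIES (0 IMPLIES NOT 1))) -> 1
  row 6 [00110]: (0 OR ((0 IMPLIES 1) IMPLIES (1 IMPLIES NOT 1))) -> 0
  row 7 [00111]: (0 OR ((0 IMPLIES 1) IMPLIES (1 IMPLIES NOT 1))) -> 0
  row 8 [01000]: (0 OR ((1 IMPLIES 0) IMPLIES (0 IMPLIES NOT 0))) -> 1
  row 9 [01001]: (0 OR ((1 IMPLIES 0) IMPLIES (0 IMPLIES NOT 0))) -> 1
  row 10 [01010]: (0 OR ((1 IMPLIES 0) IMPLIES (1 IMPLIES NOT 0))) -> 1
  row 11 [01011]: (0 OR ((1 IMPLIES 0) IMPLIES (1 IMPLIES NOT 0))) -> 1
  row 12 [01100]: (0 OR ((1 IMPLIES 1) IMPLIES (0 IMPLIES NOT 1))) -> 1
  row 13 [01101]: (0 OR ((1 IMPLIES 1) IMPLIES (0 IMPLIES NOT 1))) -> 1
  row 14 [01110]: (0 OR ((1 IMPLIES 1) IMPLIES (1 IMPLIES NOT 1))) -> 0
  row 15 [01111]: (0 OR ((1 IMPLIES 1) IMPLIES (1 IMPLIES NOT 1))) -> 0
  row 16 [10000]: (1 OR ((0 IMPLIES 0) IMPLIES (0 IMPLIES NOT 0))) -> 1
  row 17 [10001]: (1 OR ((0 IMPLIES 0) IMPLIES (0 IMPLIES NOT 0))) -> 1
  row 18 [10010]: (1 OR ((0 IMPLIES 0) IMPLIES (1 IMPLIES NOT 0))) -> 1
  row 19 [10011]: (1 OR ((0 IMPLIES 0) IMPLIES (1 IMPLIES NOT 0))) -> 1
  row 20 [10100]: (1 OR ((0 IMPLIES 1) IMPLIES (0 IMPLIES NOT 1))) -> 1
  row 21 [10101]: (1 OR ((0 IMPLIES 1) IMPLIES (0 IMPLIES NOT 1))) -> 1
  row 22 [10110]: (1 OR ((0 IMPLIES 1) IMPLIES (1 IMPLIES NOT 1))) -> 1
  row 23 [10111]: (1 OR ((0 IMPLIES 1) IMPLIES (1 IMPLIES NOT 1))) -> 1
  row 24 [11000]: (1 OR ((1 IMPLIES 0) IMPLIES (0 IMPLIES NOT 0))) -> 1
  row 25 [11001]: (1 OR ((1 IMPLIES 0) IMPLIES (0 IMPLIES NOT 0))) -> 1
  row 26 [11010]: (1 OR ((1 IMPLIES 0) IMPLIES (1 IMPLIES NOT 0))) -> 1
  row 27 [11011]: (1 OR ((1 IMPLIES 0) IMPLIES (1 IMPLIES NOT 0))) -> 1
  row 28 [11100]: (1 OR ((1 IMPLIES 1) IMPLIES (0 IMPLIES NOT 1))) -> 1
  row 29 [11101]: (1 OR ((1 IMPLIES 1) IMPLIES (0 IMPLIES NOT 1))) -> 1
  row 30 [11110]: (1 OR ((1 IMPLIES 1) IMPLIES (1 IMPLIES NOT 1))) -> 1
  row 31 [11111]: (1 OR ((1 IMPLIES 1) IMPLIES (1 IMPLIES NOT 1))) -> 1
Full result column, 4 rows per line (a,b,c fixed per line; d,e runs 00..11 left to right):
  rows 0-3 [a,b,c=000]: 1111  = hex F
  rows 4-7 [a,b,c=001]: 1100  = hex C
  rows 8-11 [a,b,c=010]: 1111  = hex F
  rows 12-15 [a,b,c=011]: 1100  = hex C
  rows 16-19 [a,b,c=100]: 1111  = hex F
  rows 20-23 [a,b,c=101]: 1111  = hex F
  rows 24-27 [a,b,c=110]: 1111  = hex F
  rows 28-31 [a,b,c=111]: 1111  = hex F
Output column (row 0 .. row 31) = 11111100111111001111111111111111
Output column grouped in 4s = 1111 1100 1111 1100 1111 1111 1111 1111 = 0xFCFCFFFF
Convert to decimal digit by digit (value = value*16 + digit):
  F -> 15
  15*16 + 12 (C) = 252
  252*16 + 15 (F) = 4047
  4047*16 + 12 (C) = 64764
  64764*16 + 15 (F) = 1036239
  1036239*16 + 15 (F) = 16579839
  16579839*16 + 15 (F) = 265277439
  265277439*16 + 15 (F) = 4244439039
Decimal = 4244439039

4244439039


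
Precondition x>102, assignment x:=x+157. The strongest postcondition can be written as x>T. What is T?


Formula: sp(P, x:=E) = exists old_x. (x = E[old_x/x]) AND P[old_x/x] (old_x is the value of x before the assignment; eliminate old_x by solving x = E[old_x/x] for old_x)
Step 1: Precondition P: x>102, i.e. old_x > 102
Step 2: Assignment gives x = old_x + 157, so old_x = x - 157
Step 3: Substitute into P: x - 157 > 102
Step 4: Simplify: x > 102+157 = 259

259


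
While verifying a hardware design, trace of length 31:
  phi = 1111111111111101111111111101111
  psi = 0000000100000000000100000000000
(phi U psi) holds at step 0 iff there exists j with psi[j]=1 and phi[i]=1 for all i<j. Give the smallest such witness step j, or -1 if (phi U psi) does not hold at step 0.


(phi U psi) at 0: need smallest j with psi[j]=1 and phi[i]=1 for all i in [0,j).
Scan from step 0:
  step 0: phi=1, psi=0 -> continue
  step 1: phi=1, psi=0 -> continue
  step 2: phi=1, psi=0 -> continue
  step 3: phi=1, psi=0 -> continue
  step 7: psi=1 and phi held for [0,7) -> witness found
Witness step = 7

7
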